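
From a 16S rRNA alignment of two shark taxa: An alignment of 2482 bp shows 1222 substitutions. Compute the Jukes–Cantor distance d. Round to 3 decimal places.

p = 1222/2482 ≈ 0.492345.
d = −(3/4) ln(1 − 4p/3) = −0.75 ln(1 − 0.65646) = −0.75 ln(0.34354)
  = −0.75 × (-1.068452) = 0.801339 substitutions/site.

0.801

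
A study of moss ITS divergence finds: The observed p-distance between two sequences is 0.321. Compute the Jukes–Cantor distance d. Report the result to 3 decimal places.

0.419

d = −(3/4) ln(1 − 4p/3) = −0.75 ln(1 − 0.428) = −0.75 ln(0.572)
  = −0.75 × (-0.558616) = 0.418962 substitutions/site.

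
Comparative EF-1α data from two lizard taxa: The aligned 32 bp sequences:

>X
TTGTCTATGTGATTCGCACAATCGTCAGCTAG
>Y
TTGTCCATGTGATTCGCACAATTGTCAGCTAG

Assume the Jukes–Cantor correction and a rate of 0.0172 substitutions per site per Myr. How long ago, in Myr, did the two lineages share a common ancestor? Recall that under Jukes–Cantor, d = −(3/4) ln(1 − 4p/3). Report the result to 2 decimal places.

1.90

The sequences differ at 2 of 32 sites (6, 23), so p = 2/32 = 0.0625.
d = −(3/4) ln(1 − 4p/3) = −0.75 ln(1 − 0.083333) = −0.75 ln(0.916667)
  = −0.75 × (-0.087011) = 0.065258 substitutions/site.
Under a molecular clock d = 2μt, so t = d/(2μ) = 0.065258 / (2 × 0.0172) = 1.90 Myr.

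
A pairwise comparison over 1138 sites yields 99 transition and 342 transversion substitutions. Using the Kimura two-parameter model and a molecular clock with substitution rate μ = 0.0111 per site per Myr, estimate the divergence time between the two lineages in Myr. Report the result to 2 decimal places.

24.84

P = 99/1138 ≈ 0.086995 and Q = 342/1138 ≈ 0.300527.
Under the Kimura two-parameter model, d = −½ ln(1 − 2P − Q) − ¼ ln(1 − 2Q).
1 − 2P − Q = 0.525483, giving −½ ln(0.525483) = 0.321719.
1 − 2Q = 0.398946, giving −¼ ln(0.398946) = 0.229732.
d = 0.321719 + 0.229732 = 0.551451.
Under a molecular clock d = 2μt, so t = d/(2μ) = 0.551451 / (2 × 0.0111) = 24.84 Myr.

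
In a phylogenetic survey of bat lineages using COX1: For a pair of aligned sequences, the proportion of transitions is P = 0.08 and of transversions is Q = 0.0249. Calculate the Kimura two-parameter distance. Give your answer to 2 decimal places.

Under the Kimura two-parameter model, d = −½ ln(1 − 2P − Q) − ¼ ln(1 − 2Q).
1 − 2P − Q = 0.8151, giving −½ ln(0.8151) = 0.102222.
1 − 2Q = 0.9502, giving −¼ ln(0.9502) = 0.012771.
d = 0.102222 + 0.012771 = 0.114993.

0.11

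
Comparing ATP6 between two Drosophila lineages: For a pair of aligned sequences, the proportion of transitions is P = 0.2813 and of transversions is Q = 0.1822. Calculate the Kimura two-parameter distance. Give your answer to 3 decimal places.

Under the Kimura two-parameter model, d = −½ ln(1 − 2P − Q) − ¼ ln(1 − 2Q).
1 − 2P − Q = 0.2552, giving −½ ln(0.2552) = 0.682854.
1 − 2Q = 0.6356, giving −¼ ln(0.6356) = 0.113296.
d = 0.682854 + 0.113296 = 0.796150.

0.796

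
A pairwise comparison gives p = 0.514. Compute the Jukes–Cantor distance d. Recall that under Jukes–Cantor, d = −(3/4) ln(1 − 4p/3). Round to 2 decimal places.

0.87

d = −(3/4) ln(1 − 4p/3) = −0.75 ln(1 − 0.685333) = −0.75 ln(0.314667)
  = −0.75 × (-1.156240) = 0.867180 substitutions/site.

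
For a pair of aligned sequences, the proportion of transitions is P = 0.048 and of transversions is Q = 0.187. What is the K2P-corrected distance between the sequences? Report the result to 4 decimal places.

Under the Kimura two-parameter model, d = −½ ln(1 − 2P − Q) − ¼ ln(1 − 2Q).
1 − 2P − Q = 0.717, giving −½ ln(0.717) = 0.166340.
1 − 2Q = 0.626, giving −¼ ln(0.626) = 0.117101.
d = 0.166340 + 0.117101 = 0.283441.

0.2834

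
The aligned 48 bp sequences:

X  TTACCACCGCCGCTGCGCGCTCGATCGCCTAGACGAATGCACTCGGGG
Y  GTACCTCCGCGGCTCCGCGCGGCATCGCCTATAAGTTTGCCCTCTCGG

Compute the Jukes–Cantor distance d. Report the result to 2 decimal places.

The sequences differ at 14 of 48 sites, so p = 14/48 ≈ 0.291667.
d = −(3/4) ln(1 − 4p/3) = −0.75 ln(1 − 0.388889) = −0.75 ln(0.611111)
  = −0.75 × (-0.492477) = 0.369358 substitutions/site.

0.37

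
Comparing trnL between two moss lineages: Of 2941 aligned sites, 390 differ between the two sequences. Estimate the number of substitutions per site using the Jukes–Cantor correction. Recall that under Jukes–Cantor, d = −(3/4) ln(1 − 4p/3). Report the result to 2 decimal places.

0.15

p = 390/2941 ≈ 0.132608.
d = −(3/4) ln(1 − 4p/3) = −0.75 ln(1 − 0.176811) = −0.75 ln(0.823189)
  = −0.75 × (-0.194569) = 0.145927 substitutions/site.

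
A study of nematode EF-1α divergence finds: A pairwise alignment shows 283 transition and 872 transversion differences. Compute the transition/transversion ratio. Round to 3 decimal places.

R = 283/872 = 0.324541… ≈ 0.325 (to 3 d.p.).

0.325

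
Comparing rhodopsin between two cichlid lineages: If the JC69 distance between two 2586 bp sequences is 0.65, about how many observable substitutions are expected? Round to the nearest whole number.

Invert JC69: p = (3/4)(1 − e^(−4d/3)) = 0.75 × (1 − e^(-0.866667)) = 0.75 × (1 − 0.420350) = 0.434738.
Expected differing sites = pL ≈ 0.434738 × 2586 = 1124.232468 ≈ 1124.

1124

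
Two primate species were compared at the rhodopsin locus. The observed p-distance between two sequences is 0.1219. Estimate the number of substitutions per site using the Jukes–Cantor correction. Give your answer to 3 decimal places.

0.133

d = −(3/4) ln(1 − 4p/3) = −0.75 ln(1 − 0.162533) = −0.75 ln(0.837467)
  = −0.75 × (-0.177373) = 0.133030 substitutions/site.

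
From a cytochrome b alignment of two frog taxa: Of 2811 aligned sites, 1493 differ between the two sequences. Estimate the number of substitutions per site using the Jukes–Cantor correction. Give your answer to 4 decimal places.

p = 1493/2811 ≈ 0.531128.
d = −(3/4) ln(1 − 4p/3) = −0.75 ln(1 − 0.708171) = −0.75 ln(0.291829)
  = −0.75 × (-1.231587) = 0.923690 substitutions/site.

0.9237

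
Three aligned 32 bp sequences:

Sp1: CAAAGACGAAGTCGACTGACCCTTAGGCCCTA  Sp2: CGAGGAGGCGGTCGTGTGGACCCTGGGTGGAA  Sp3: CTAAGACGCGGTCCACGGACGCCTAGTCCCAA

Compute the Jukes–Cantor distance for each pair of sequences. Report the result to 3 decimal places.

d(Sp1,Sp2) = 0.736, d(Sp1,Sp3) = 0.353, d(Sp2,Sp3) = 0.736

Sp1–Sp2: 15/32 sites differ → p = 0.46875, d = −0.75 ln(1 − 0.625) = 0.735622 ≈ 0.736.
Sp1–Sp3: 9/32 sites differ → p = 0.28125, d = −0.75 ln(1 − 0.375) = 0.352503 ≈ 0.353.
Sp2–Sp3: 15/32 sites differ → p = 0.46875, d = −0.75 ln(1 − 0.625) = 0.735622 ≈ 0.736.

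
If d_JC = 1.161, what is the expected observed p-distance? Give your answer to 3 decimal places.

p = (3/4)(1 − e^(−4d/3)) = 0.75 × (1 − e^(-1.548)) = 0.75 × (1 − 0.212673) = 0.590495.

0.590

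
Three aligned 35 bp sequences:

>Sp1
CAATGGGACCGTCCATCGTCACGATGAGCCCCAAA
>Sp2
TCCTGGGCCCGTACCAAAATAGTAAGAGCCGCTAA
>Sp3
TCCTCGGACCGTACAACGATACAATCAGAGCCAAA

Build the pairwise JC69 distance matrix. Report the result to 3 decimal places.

d(Sp1,Sp2) = 0.705, d(Sp1,Sp3) = 0.458, d(Sp2,Sp3) = 0.513

Sp1–Sp2: 16/35 sites differ → p ≈ 0.457143, d = −0.75 ln(1 − 0.609524) = 0.705292 ≈ 0.705.
Sp1–Sp3: 12/35 sites differ → p ≈ 0.342857, d = −0.75 ln(1 − 0.457143) = 0.458182 ≈ 0.458.
Sp2–Sp3: 13/35 sites differ → p ≈ 0.371429, d = −0.75 ln(1 − 0.495239) = 0.512753 ≈ 0.513.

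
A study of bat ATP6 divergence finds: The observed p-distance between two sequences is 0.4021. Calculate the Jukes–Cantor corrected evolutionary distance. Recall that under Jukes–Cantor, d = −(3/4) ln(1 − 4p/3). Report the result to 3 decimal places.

d = −(3/4) ln(1 − 4p/3) = −0.75 ln(1 − 0.536133) = −0.75 ln(0.463867)
  = −0.75 × (-0.768157) = 0.576118 substitutions/site.

0.576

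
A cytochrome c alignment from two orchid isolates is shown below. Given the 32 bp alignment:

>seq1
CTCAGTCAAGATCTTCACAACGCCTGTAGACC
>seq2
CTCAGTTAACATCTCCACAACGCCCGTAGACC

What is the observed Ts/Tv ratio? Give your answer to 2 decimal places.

3.00

Transitions are A↔G and C↔T; transversions are all other mismatches.
Transitions: 3. Transversions: 1.
R = 3/1 = 3.00.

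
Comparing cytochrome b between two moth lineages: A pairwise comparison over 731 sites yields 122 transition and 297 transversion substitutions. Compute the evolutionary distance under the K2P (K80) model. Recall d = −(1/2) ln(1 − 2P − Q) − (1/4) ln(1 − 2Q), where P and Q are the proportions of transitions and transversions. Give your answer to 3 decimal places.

1.092

P = 122/731 ≈ 0.166895 and Q = 297/731 ≈ 0.406293.
Under the Kimura two-parameter model, d = −½ ln(1 − 2P − Q) − ¼ ln(1 − 2Q).
1 − 2P − Q = 0.259917, giving −½ ln(0.259917) = 0.673696.
1 − 2Q = 0.187414, giving −¼ ln(0.187414) = 0.418609.
d = 0.673696 + 0.418609 = 1.092305.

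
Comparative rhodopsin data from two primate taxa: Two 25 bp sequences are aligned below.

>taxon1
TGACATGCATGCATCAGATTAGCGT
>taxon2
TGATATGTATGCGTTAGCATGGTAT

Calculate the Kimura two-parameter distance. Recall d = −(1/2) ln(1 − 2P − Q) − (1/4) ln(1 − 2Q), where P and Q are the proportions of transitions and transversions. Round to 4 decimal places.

0.5544

Of 25 sites, 7 differences are transitions and 2 are transversions, so P = 7/25 = 0.28 and Q = 2/25 = 0.08.
Under the Kimura two-parameter model, d = −½ ln(1 − 2P − Q) − ¼ ln(1 − 2Q).
1 − 2P − Q = 0.36, giving −½ ln(0.36) = 0.510826.
1 − 2Q = 0.84, giving −¼ ln(0.84) = 0.043588.
d = 0.510826 + 0.043588 = 0.554414.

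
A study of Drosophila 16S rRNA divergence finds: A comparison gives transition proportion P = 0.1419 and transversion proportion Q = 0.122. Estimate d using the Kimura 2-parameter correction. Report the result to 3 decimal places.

Under the Kimura two-parameter model, d = −½ ln(1 − 2P − Q) − ¼ ln(1 − 2Q).
1 − 2P − Q = 0.5942, giving −½ ln(0.5942) = 0.260270.
1 − 2Q = 0.756, giving −¼ ln(0.756) = 0.069928.
d = 0.260270 + 0.069928 = 0.330198.

0.330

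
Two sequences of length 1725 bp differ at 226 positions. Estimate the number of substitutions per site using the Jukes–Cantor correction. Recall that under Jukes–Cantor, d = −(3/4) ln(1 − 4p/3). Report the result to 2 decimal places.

p = 226/1725 ≈ 0.131014.
d = −(3/4) ln(1 − 4p/3) = −0.75 ln(1 − 0.174685) = −0.75 ln(0.825315)
  = −0.75 × (-0.191990) = 0.143993 substitutions/site.

0.14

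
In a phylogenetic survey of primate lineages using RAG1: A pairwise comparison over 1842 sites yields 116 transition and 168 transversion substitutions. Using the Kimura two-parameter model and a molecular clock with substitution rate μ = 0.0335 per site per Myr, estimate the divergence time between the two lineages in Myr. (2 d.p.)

P = 116/1842 ≈ 0.062975 and Q = 168/1842 ≈ 0.091205.
Under the Kimura two-parameter model, d = −½ ln(1 − 2P − Q) − ¼ ln(1 − 2Q).
1 − 2P − Q = 0.782845, giving −½ ln(0.782845) = 0.122410.
1 − 2Q = 0.81759, giving −¼ ln(0.81759) = 0.050349.
d = 0.122410 + 0.050349 = 0.172759.
Under a molecular clock d = 2μt, so t = d/(2μ) = 0.172759 / (2 × 0.0335) = 2.58 Myr.

2.58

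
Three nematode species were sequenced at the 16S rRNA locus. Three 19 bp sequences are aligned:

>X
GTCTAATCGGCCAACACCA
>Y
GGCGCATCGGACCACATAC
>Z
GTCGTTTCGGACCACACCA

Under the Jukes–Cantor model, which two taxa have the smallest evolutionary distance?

X–Y: 8/19 differ, p = 0.421, d = 0.618.
X–Z: 5/19 differ, p = 0.263, d = 0.324.
Y–Z: 6/19 differ, p = 0.316, d = 0.410.
The smallest distance is between X and Z.

X and Z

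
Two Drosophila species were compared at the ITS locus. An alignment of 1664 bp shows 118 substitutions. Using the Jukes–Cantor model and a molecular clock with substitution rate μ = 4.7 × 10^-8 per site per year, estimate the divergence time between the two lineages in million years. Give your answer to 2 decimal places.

0.79

p = 118/1664 ≈ 0.070913.
d = −(3/4) ln(1 − 4p/3) = −0.75 ln(1 − 0.094551) = −0.75 ln(0.905449)
  = −0.75 × (-0.099324) = 0.074493 substitutions/site.
Under a molecular clock d = 2μt, so t = d/(2μ) = 0.074493 / (2 × 4.7 × 10^-8) = 0.79 million years.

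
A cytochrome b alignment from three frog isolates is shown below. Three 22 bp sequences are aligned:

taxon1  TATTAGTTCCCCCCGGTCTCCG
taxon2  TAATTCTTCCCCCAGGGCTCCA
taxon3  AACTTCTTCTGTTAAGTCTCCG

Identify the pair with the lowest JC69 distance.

taxon1 and taxon2

taxon1–taxon2: 6/22 differ, p = 0.273, d = 0.339.
taxon1–taxon3: 10/22 differ, p = 0.455, d = 0.699.
taxon2–taxon3: 9/22 differ, p = 0.409, d = 0.591.
The smallest distance is between taxon1 and taxon2.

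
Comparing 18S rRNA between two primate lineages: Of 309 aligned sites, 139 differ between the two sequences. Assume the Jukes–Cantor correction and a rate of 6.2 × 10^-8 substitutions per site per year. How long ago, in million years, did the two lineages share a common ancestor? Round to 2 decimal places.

5.54

p = 139/309 ≈ 0.449838.
d = −(3/4) ln(1 − 4p/3) = −0.75 ln(1 − 0.599784) = −0.75 ln(0.400216)
  = −0.75 × (-0.915751) = 0.686813 substitutions/site.
Under a molecular clock d = 2μt, so t = d/(2μ) = 0.686813 / (2 × 6.2 × 10^-8) = 5.54 million years.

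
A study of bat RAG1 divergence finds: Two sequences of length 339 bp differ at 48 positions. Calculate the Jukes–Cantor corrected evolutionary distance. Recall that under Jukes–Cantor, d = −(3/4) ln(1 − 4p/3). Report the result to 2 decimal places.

p = 48/339 ≈ 0.141593.
d = −(3/4) ln(1 − 4p/3) = −0.75 ln(1 − 0.188791) = −0.75 ln(0.811209)
  = −0.75 × (-0.209230) = 0.156923 substitutions/site.

0.16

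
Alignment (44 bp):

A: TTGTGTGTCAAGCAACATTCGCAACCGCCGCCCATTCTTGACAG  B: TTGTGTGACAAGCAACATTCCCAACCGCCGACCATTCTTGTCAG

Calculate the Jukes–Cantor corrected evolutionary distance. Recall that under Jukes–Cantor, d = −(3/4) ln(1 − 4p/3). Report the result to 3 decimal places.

0.097

The sequences differ at 4 of 44 sites (8, 21, 31, 41), so p = 4/44 ≈ 0.090909.
d = −(3/4) ln(1 − 4p/3) = −0.75 ln(1 − 0.121212) = −0.75 ln(0.878788)
  = −0.75 × (-0.129212) = 0.096909 substitutions/site.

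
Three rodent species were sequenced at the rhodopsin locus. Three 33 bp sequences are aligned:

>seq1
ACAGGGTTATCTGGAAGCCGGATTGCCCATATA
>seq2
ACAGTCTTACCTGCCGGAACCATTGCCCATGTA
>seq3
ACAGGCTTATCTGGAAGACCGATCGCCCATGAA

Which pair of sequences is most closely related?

seq1–seq2: 11/33 differ, p = 0.333, d = 0.441.
seq1–seq3: 6/33 differ, p = 0.182, d = 0.208.
seq2–seq3: 9/33 differ, p = 0.273, d = 0.339.
The smallest distance is between seq1 and seq3.

seq1 and seq3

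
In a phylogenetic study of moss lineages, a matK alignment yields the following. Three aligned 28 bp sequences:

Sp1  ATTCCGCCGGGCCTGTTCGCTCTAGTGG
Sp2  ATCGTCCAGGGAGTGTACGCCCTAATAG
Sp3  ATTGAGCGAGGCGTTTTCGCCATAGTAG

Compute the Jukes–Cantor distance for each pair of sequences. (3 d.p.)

d(Sp1,Sp2) = 0.556, d(Sp1,Sp3) = 0.420, d(Sp2,Sp3) = 0.485

Sp1–Sp2: 11/28 sites differ → p ≈ 0.392857, d = −0.75 ln(1 − 0.523809) = 0.556452 ≈ 0.556.
Sp1–Sp3: 9/28 sites differ → p ≈ 0.321429, d = −0.75 ln(1 − 0.428572) = 0.419713 ≈ 0.420.
Sp2–Sp3: 10/28 sites differ → p ≈ 0.357143, d = −0.75 ln(1 − 0.476191) = 0.484971 ≈ 0.485.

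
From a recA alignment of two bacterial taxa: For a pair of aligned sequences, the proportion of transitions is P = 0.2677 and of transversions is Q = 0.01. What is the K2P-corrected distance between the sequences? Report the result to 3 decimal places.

0.399

Under the Kimura two-parameter model, d = −½ ln(1 − 2P − Q) − ¼ ln(1 − 2Q).
1 − 2P − Q = 0.4546, giving −½ ln(0.4546) = 0.394169.
1 − 2Q = 0.98, giving −¼ ln(0.98) = 0.005051.
d = 0.394169 + 0.005051 = 0.399220.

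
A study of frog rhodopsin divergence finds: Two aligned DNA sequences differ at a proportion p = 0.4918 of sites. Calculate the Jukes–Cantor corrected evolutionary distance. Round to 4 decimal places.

0.7998

d = −(3/4) ln(1 − 4p/3) = −0.75 ln(1 − 0.655733) = −0.75 ln(0.344267)
  = −0.75 × (-1.066338) = 0.799754 substitutions/site.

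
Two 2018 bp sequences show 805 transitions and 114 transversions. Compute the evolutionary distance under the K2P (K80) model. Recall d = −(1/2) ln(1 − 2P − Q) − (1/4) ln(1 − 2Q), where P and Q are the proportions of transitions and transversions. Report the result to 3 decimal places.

P = 805/2018 ≈ 0.39891 and Q = 114/2018 ≈ 0.056492.
Under the Kimura two-parameter model, d = −½ ln(1 − 2P − Q) − ¼ ln(1 − 2Q).
1 − 2P − Q = 0.145688, giving −½ ln(0.145688) = 0.963144.
1 − 2Q = 0.887016, giving −¼ ln(0.887016) = 0.029973.
d = 0.963144 + 0.029973 = 0.993117.

0.993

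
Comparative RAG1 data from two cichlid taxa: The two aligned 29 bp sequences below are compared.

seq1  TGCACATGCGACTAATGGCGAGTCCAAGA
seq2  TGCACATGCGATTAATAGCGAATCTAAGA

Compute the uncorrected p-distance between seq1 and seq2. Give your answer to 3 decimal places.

The sequences differ at 4 of 29 positions (sites 12, 17, 22, 25).
p = 4/29 = 0.137931… ≈ 0.138 (to 3 d.p.).

0.138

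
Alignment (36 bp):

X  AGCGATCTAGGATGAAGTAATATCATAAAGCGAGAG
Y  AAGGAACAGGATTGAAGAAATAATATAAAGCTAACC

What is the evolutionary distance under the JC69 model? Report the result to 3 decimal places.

0.548

The sequences differ at 14 of 36 sites, so p = 14/36 ≈ 0.388889.
d = −(3/4) ln(1 − 4p/3) = −0.75 ln(1 − 0.518519) = −0.75 ln(0.481481)
  = −0.75 × (-0.730889) = 0.548167 substitutions/site.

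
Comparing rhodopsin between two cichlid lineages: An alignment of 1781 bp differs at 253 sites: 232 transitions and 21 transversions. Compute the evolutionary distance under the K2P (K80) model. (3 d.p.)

P = 232/1781 ≈ 0.130264 and Q = 21/1781 ≈ 0.011791.
Under the Kimura two-parameter model, d = −½ ln(1 − 2P − Q) − ¼ ln(1 − 2Q).
1 − 2P − Q = 0.727681, giving −½ ln(0.727681) = 0.158946.
1 − 2Q = 0.976418, giving −¼ ln(0.976418) = 0.005966.
d = 0.158946 + 0.005966 = 0.164912.

0.165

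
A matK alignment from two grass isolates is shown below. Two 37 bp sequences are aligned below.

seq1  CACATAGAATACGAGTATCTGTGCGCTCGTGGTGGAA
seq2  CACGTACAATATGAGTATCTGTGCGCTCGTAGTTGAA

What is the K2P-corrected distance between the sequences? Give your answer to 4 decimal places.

0.1504

Of 37 sites, 3 differences are transitions and 2 are transversions, so P = 3/37 ≈ 0.081081 and Q = 2/37 ≈ 0.054054.
Under the Kimura two-parameter model, d = −½ ln(1 − 2P − Q) − ¼ ln(1 − 2Q).
1 − 2P − Q = 0.783784, giving −½ ln(0.783784) = 0.121811.
1 − 2Q = 0.891892, giving −¼ ln(0.891892) = 0.028603.
d = 0.121811 + 0.028603 = 0.150414.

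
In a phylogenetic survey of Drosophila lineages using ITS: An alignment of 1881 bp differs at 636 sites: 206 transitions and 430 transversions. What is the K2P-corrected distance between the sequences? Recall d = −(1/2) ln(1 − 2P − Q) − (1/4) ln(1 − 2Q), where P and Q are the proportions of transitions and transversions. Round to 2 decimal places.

P = 206/1881 ≈ 0.109516 and Q = 430/1881 ≈ 0.228602.
Under the Kimura two-parameter model, d = −½ ln(1 − 2P − Q) − ¼ ln(1 − 2Q).
1 − 2P − Q = 0.552366, giving −½ ln(0.552366) = 0.296772.
1 − 2Q = 0.542796, giving −¼ ln(0.542796) = 0.152755.
d = 0.296772 + 0.152755 = 0.449527.

0.45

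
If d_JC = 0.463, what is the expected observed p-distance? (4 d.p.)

0.3455

p = (3/4)(1 − e^(−4d/3)) = 0.75 × (1 − e^(-0.617333)) = 0.75 × (1 − 0.539381) = 0.345464.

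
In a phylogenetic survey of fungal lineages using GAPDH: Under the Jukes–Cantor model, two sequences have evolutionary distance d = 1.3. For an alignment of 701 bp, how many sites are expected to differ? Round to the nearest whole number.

433

Invert JC69: p = (3/4)(1 − e^(−4d/3)) = 0.75 × (1 − e^(-1.733333)) = 0.75 × (1 − 0.176695) = 0.617479.
Expected differing sites = pL ≈ 0.617479 × 701 = 432.852779 ≈ 433.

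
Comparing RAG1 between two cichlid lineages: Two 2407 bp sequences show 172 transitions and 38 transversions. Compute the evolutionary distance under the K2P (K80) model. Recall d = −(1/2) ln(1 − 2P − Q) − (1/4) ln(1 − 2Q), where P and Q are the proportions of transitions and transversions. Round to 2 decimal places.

P = 172/2407 ≈ 0.071458 and Q = 38/2407 ≈ 0.015787.
Under the Kimura two-parameter model, d = −½ ln(1 − 2P − Q) − ¼ ln(1 − 2Q).
1 − 2P − Q = 0.841297, giving −½ ln(0.841297) = 0.086405.
1 − 2Q = 0.968426, giving −¼ ln(0.968426) = 0.008021.
d = 0.086405 + 0.008021 = 0.094426.

0.09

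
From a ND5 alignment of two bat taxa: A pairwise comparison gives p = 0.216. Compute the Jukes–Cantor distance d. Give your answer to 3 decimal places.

d = −(3/4) ln(1 − 4p/3) = −0.75 ln(1 − 0.288) = −0.75 ln(0.712)
  = −0.75 × (-0.339677) = 0.254758 substitutions/site.

0.255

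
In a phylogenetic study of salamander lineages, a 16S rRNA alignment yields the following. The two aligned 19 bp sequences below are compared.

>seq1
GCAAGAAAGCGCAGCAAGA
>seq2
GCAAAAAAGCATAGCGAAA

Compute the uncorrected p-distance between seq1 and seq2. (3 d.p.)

0.263

The sequences differ at 5 of 19 positions (sites 5, 11, 12, 16, 18).
p = 5/19 = 0.263157… ≈ 0.263 (to 3 d.p.).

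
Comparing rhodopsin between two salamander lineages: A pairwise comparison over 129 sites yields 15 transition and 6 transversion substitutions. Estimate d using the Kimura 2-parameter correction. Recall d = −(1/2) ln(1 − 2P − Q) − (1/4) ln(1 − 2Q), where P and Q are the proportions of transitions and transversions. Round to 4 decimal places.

P = 15/129 ≈ 0.116279 and Q = 6/129 ≈ 0.046512.
Under the Kimura two-parameter model, d = −½ ln(1 − 2P − Q) − ¼ ln(1 − 2Q).
1 − 2P − Q = 0.72093, giving −½ ln(0.72093) = 0.163607.
1 − 2Q = 0.906976, giving −¼ ln(0.906976) = 0.024410.
d = 0.163607 + 0.024410 = 0.188017.

0.1880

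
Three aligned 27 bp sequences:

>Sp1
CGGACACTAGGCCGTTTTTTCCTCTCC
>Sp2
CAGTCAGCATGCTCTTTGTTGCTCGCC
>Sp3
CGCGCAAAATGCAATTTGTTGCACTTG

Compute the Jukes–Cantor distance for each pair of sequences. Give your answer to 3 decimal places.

Sp1–Sp2: 10/27 sites differ → p ≈ 0.37037, d = −0.75 ln(1 − 0.493827) = 0.510658 ≈ 0.511.
Sp1–Sp3: 12/27 sites differ → p ≈ 0.444444, d = −0.75 ln(1 − 0.592592) = 0.673455 ≈ 0.673.
Sp2–Sp3: 11/27 sites differ → p ≈ 0.407407, d = −0.75 ln(1 − 0.543209) = 0.587647 ≈ 0.588.

d(Sp1,Sp2) = 0.511, d(Sp1,Sp3) = 0.673, d(Sp2,Sp3) = 0.588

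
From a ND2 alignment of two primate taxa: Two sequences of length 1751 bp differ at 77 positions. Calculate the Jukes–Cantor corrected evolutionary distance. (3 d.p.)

0.045

p = 77/1751 ≈ 0.043975.
d = −(3/4) ln(1 − 4p/3) = −0.75 ln(1 − 0.058633) = −0.75 ln(0.941367)
  = −0.75 × (-0.060422) = 0.045317 substitutions/site.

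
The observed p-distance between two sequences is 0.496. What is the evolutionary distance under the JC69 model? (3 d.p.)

0.812

d = −(3/4) ln(1 − 4p/3) = −0.75 ln(1 − 0.661333) = −0.75 ln(0.338667)
  = −0.75 × (-1.082738) = 0.812054 substitutions/site.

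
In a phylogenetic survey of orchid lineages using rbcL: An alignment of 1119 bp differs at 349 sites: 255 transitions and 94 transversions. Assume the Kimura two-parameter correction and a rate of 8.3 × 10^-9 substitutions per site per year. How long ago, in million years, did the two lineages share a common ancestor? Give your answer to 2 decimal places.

P = 255/1119 ≈ 0.227882 and Q = 94/1119 ≈ 0.084004.
Under the Kimura two-parameter model, d = −½ ln(1 − 2P − Q) − ¼ ln(1 − 2Q).
1 − 2P − Q = 0.460232, giving −½ ln(0.460232) = 0.388012.
1 − 2Q = 0.831992, giving −¼ ln(0.831992) = 0.045983.
d = 0.388012 + 0.045983 = 0.433995.
Under a molecular clock d = 2μt, so t = d/(2μ) = 0.433995 / (2 × 8.3 × 10^-9) = 26.14 million years.

26.14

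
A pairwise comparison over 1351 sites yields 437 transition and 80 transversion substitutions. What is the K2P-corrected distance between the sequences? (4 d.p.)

0.6438

P = 437/1351 ≈ 0.323464 and Q = 80/1351 ≈ 0.059215.
Under the Kimura two-parameter model, d = −½ ln(1 − 2P − Q) − ¼ ln(1 − 2Q).
1 − 2P − Q = 0.293857, giving −½ ln(0.293857) = 0.612331.
1 − 2Q = 0.88157, giving −¼ ln(0.88157) = 0.031513.
d = 0.612331 + 0.031513 = 0.643844.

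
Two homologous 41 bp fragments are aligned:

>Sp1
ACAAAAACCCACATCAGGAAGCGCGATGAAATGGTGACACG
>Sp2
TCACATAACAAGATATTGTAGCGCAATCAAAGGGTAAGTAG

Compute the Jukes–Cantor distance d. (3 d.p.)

The sequences differ at 17 of 41 sites, so p = 17/41 ≈ 0.414634.
d = −(3/4) ln(1 − 4p/3) = −0.75 ln(1 − 0.552845) = −0.75 ln(0.447155)
  = −0.75 × (-0.804850) = 0.603638 substitutions/site.

0.604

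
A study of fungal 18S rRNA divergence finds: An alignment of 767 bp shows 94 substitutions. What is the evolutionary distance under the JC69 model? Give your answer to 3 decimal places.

p = 94/767 ≈ 0.122555.
d = −(3/4) ln(1 − 4p/3) = −0.75 ln(1 − 0.163407) = −0.75 ln(0.836593)
  = −0.75 × (-0.178418) = 0.133814 substitutions/site.

0.134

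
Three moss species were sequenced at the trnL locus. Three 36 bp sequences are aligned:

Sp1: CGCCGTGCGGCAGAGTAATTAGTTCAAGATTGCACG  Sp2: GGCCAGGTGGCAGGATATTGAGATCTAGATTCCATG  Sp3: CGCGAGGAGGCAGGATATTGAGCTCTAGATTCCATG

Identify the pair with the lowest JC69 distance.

Sp2 and Sp3

Sp1–Sp2: 12/36 differ, p = 0.333, d = 0.441.
Sp1–Sp3: 12/36 differ, p = 0.333, d = 0.441.
Sp2–Sp3: 4/36 differ, p = 0.111, d = 0.120.
The smallest distance is between Sp2 and Sp3.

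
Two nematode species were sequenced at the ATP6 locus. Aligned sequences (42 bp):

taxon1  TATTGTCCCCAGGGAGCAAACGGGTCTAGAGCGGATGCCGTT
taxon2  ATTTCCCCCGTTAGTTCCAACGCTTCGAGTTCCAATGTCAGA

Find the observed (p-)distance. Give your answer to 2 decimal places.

The sequences differ at 22 of 42 positions.
p = 22/42 = 0.523809… ≈ 0.52 (to 2 d.p.).

0.52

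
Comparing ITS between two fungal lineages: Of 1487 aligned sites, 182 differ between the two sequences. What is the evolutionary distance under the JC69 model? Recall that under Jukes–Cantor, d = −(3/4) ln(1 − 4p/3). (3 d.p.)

p = 182/1487 ≈ 0.122394.
d = −(3/4) ln(1 − 4p/3) = −0.75 ln(1 − 0.163192) = −0.75 ln(0.836808)
  = −0.75 × (-0.178161) = 0.133621 substitutions/site.

0.134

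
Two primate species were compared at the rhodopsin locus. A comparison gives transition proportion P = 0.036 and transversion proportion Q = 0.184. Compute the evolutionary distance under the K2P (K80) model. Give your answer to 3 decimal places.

0.263

Under the Kimura two-parameter model, d = −½ ln(1 − 2P − Q) − ¼ ln(1 − 2Q).
1 − 2P − Q = 0.744, giving −½ ln(0.744) = 0.147857.
1 − 2Q = 0.632, giving −¼ ln(0.632) = 0.114716.
d = 0.147857 + 0.114716 = 0.262573.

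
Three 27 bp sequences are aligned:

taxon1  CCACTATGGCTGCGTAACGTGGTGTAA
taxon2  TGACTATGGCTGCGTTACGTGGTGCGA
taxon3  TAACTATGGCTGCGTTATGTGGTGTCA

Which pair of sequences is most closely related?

taxon2 and taxon3

taxon1–taxon2: 5/27 differ, p = 0.185, d = 0.213.
taxon1–taxon3: 5/27 differ, p = 0.185, d = 0.213.
taxon2–taxon3: 4/27 differ, p = 0.148, d = 0.165.
The smallest distance is between taxon2 and taxon3.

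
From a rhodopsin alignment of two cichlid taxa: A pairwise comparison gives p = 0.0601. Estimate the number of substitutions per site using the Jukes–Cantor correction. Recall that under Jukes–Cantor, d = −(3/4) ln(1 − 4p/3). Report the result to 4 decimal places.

0.0626

d = −(3/4) ln(1 − 4p/3) = −0.75 ln(1 − 0.080133) = −0.75 ln(0.919867)
  = −0.75 × (-0.083526) = 0.062645 substitutions/site.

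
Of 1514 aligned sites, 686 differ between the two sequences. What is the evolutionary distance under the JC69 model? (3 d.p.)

p = 686/1514 ≈ 0.453104.
d = −(3/4) ln(1 − 4p/3) = −0.75 ln(1 − 0.604139) = −0.75 ln(0.395861)
  = −0.75 × (-0.926692) = 0.695019 substitutions/site.

0.695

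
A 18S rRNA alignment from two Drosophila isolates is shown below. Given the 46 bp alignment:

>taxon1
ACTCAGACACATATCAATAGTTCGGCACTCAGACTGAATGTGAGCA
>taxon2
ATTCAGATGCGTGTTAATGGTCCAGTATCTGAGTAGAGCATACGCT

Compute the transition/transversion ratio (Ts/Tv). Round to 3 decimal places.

7.000

Transitions are A↔G and C↔T; transversions are all other mismatches.
Transitions: 21. Transversions: 3.
R = 21/3 = 7.000.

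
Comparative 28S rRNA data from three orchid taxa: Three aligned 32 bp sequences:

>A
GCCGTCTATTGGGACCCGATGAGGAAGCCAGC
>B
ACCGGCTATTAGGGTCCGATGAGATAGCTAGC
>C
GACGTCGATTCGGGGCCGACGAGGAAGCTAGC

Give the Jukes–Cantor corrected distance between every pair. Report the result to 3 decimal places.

d(A,B) = 0.304, d(A,C) = 0.259, d(B,C) = 0.353

A–B: 8/32 sites differ → p = 0.25, d = −0.75 ln(1 − 0.333333) = 0.304098 ≈ 0.304.
A–C: 7/32 sites differ → p = 0.21875, d = −0.75 ln(1 − 0.291667) = 0.258631 ≈ 0.259.
B–C: 9/32 sites differ → p = 0.28125, d = −0.75 ln(1 − 0.375) = 0.352503 ≈ 0.353.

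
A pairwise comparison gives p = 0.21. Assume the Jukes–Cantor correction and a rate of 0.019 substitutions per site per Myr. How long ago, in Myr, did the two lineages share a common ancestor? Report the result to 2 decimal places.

d = −(3/4) ln(1 − 4p/3) = −0.75 ln(1 − 0.28) = −0.75 ln(0.72)
  = −0.75 × (-0.328504) = 0.246378 substitutions/site.
Under a molecular clock d = 2μt, so t = d/(2μ) = 0.246378 / (2 × 0.019) = 6.48 Myr.

6.48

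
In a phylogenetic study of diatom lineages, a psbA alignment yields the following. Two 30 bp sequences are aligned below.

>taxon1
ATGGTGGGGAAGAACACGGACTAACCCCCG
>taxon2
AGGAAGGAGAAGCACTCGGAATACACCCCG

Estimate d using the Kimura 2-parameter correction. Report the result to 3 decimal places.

0.386

Of 30 sites, 2 differences are transitions and 7 are transversions, so P = 2/30 ≈ 0.066667 and Q = 7/30 ≈ 0.233333.
Under the Kimura two-parameter model, d = −½ ln(1 − 2P − Q) − ¼ ln(1 − 2Q).
1 − 2P − Q = 0.633333, giving −½ ln(0.633333) = 0.228379.
1 − 2Q = 0.533334, giving −¼ ln(0.533334) = 0.157152.
d = 0.228379 + 0.157152 = 0.385531.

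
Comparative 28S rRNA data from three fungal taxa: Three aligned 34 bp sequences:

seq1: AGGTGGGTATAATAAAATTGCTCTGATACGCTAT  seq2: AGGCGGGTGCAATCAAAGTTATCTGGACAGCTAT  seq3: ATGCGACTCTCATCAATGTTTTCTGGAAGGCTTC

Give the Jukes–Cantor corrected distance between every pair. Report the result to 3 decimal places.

d(seq1,seq2) = 0.423, d(seq1,seq3) = 0.741, d(seq2,seq3) = 0.477

seq1–seq2: 11/34 sites differ → p ≈ 0.323529, d = −0.75 ln(1 − 0.431372) = 0.423397 ≈ 0.423.
seq1–seq3: 16/34 sites differ → p ≈ 0.470588, d = −0.75 ln(1 − 0.627451) = 0.740540 ≈ 0.741.
seq2–seq3: 12/34 sites differ → p ≈ 0.352941, d = −0.75 ln(1 − 0.470588) = 0.476991 ≈ 0.477.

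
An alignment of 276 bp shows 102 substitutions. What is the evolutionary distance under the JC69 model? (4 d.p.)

0.5091

p = 102/276 ≈ 0.369565.
d = −(3/4) ln(1 − 4p/3) = −0.75 ln(1 − 0.492753) = −0.75 ln(0.507247)
  = −0.75 × (-0.678757) = 0.509068 substitutions/site.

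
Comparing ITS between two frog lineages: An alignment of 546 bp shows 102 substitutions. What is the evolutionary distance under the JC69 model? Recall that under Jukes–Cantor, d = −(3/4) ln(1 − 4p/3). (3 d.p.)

0.215

p = 102/546 ≈ 0.186813.
d = −(3/4) ln(1 − 4p/3) = −0.75 ln(1 − 0.249084) = −0.75 ln(0.750916)
  = −0.75 × (-0.286461) = 0.214846 substitutions/site.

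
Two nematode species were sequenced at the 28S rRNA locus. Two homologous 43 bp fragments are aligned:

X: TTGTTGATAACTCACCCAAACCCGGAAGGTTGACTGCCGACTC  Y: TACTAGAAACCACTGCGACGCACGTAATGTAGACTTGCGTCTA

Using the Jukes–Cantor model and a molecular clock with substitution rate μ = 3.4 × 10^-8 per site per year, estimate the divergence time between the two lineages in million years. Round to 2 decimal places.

9.81

The sequences differ at 19 of 43 sites, so p = 19/43 ≈ 0.44186.
d = −(3/4) ln(1 − 4p/3) = −0.75 ln(1 − 0.589147) = −0.75 ln(0.410853)
  = −0.75 × (-0.889520) = 0.667140 substitutions/site.
Under a molecular clock d = 2μt, so t = d/(2μ) = 0.667140 / (2 × 3.4 × 10^-8) = 9.81 million years.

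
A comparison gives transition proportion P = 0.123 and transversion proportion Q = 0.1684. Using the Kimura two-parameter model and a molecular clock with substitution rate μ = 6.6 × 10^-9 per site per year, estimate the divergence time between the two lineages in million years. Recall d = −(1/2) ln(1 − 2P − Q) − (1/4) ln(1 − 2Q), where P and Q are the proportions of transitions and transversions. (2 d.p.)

28.05

Under the Kimura two-parameter model, d = −½ ln(1 − 2P − Q) − ¼ ln(1 − 2Q).
1 − 2P − Q = 0.5856, giving −½ ln(0.5856) = 0.267559.
1 − 2Q = 0.6632, giving −¼ ln(0.6632) = 0.102670.
d = 0.267559 + 0.102670 = 0.370229.
Under a molecular clock d = 2μt, so t = d/(2μ) = 0.370229 / (2 × 6.6 × 10^-9) = 28.05 million years.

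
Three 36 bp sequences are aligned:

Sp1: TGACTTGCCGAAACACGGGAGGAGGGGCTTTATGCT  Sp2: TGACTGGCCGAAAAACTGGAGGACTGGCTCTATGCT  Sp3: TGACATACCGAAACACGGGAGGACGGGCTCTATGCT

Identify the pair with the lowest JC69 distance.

Sp1 and Sp3

Sp1–Sp2: 6/36 differ, p = 0.167, d = 0.188.
Sp1–Sp3: 4/36 differ, p = 0.111, d = 0.120.
Sp2–Sp3: 6/36 differ, p = 0.167, d = 0.188.
The smallest distance is between Sp1 and Sp3.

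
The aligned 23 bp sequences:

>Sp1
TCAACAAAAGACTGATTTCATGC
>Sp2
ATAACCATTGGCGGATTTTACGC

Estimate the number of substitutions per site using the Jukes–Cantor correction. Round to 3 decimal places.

0.553

The sequences differ at 9 of 23 sites (1, 2, 6, 8, 9, 11, 13, 19, 21), so p = 9/23 ≈ 0.391304.
d = −(3/4) ln(1 − 4p/3) = −0.75 ln(1 − 0.521739) = −0.75 ln(0.478261)
  = −0.75 × (-0.737599) = 0.553199 substitutions/site.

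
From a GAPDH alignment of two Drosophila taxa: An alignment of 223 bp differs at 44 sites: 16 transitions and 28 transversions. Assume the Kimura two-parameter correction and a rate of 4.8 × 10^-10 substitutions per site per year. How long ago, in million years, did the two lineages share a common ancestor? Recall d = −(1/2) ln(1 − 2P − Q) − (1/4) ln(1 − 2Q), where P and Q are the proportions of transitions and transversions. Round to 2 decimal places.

P = 16/223 ≈ 0.071749 and Q = 28/223 ≈ 0.125561.
Under the Kimura two-parameter model, d = −½ ln(1 − 2P − Q) − ¼ ln(1 − 2Q).
1 − 2P − Q = 0.730941, giving −½ ln(0.730941) = 0.156711.
1 − 2Q = 0.748878, giving −¼ ln(0.748878) = 0.072295.
d = 0.156711 + 0.072295 = 0.229006.
Under a molecular clock d = 2μt, so t = d/(2μ) = 0.229006 / (2 × 4.8 × 10^-10) = 238.55 million years.

238.55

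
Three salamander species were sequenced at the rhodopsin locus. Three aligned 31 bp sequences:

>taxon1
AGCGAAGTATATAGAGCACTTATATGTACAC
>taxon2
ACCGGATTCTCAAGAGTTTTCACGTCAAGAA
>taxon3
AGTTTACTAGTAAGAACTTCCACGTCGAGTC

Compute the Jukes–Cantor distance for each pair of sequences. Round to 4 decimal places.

taxon1–taxon2: 16/31 sites differ → p ≈ 0.516129, d = −0.75 ln(1 − 0.688172) = 0.873978 ≈ 0.8740.
taxon1–taxon3: 18/31 sites differ → p ≈ 0.580645, d = −0.75 ln(1 − 0.774193) = 1.116056 ≈ 1.1161.
taxon2–taxon3: 14/31 sites differ → p ≈ 0.451613, d = −0.75 ln(1 − 0.602151) = 0.691262 ≈ 0.6913.

d(taxon1,taxon2) = 0.8740, d(taxon1,taxon3) = 1.1161, d(taxon2,taxon3) = 0.6913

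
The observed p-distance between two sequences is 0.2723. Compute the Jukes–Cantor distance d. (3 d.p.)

0.338

d = −(3/4) ln(1 − 4p/3) = −0.75 ln(1 − 0.363067) = −0.75 ln(0.636933)
  = −0.75 × (-0.451091) = 0.338318 substitutions/site.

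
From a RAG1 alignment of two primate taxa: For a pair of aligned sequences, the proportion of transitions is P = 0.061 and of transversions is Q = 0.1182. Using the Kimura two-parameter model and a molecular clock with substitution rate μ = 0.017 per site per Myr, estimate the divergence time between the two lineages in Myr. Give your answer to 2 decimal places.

Under the Kimura two-parameter model, d = −½ ln(1 − 2P − Q) − ¼ ln(1 − 2Q).
1 − 2P − Q = 0.7598, giving −½ ln(0.7598) = 0.137350.
1 − 2Q = 0.7636, giving −¼ ln(0.7636) = 0.067428.
d = 0.137350 + 0.067428 = 0.204778.
Under a molecular clock d = 2μt, so t = d/(2μ) = 0.204778 / (2 × 0.017) = 6.02 Myr.

6.02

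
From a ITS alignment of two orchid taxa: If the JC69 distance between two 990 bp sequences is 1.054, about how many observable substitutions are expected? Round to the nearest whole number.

Invert JC69: p = (3/4)(1 − e^(−4d/3)) = 0.75 × (1 − e^(-1.405333)) = 0.75 × (1 − 0.245285) = 0.566036.
Expected differing sites = pL ≈ 0.566036 × 990 = 560.37564 ≈ 560.

560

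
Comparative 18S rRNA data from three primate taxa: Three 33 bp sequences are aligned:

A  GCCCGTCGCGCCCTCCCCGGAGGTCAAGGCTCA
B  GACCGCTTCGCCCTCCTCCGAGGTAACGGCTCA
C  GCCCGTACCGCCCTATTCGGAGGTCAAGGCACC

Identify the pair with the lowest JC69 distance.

A and C

A–B: 8/33 differ, p = 0.242, d = 0.293.
A–C: 7/33 differ, p = 0.212, d = 0.249.
B–C: 11/33 differ, p = 0.333, d = 0.441.
The smallest distance is between A and C.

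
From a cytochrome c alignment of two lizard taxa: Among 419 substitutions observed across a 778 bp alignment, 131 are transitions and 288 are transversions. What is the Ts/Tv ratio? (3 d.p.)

0.455

R = 131/288 = 0.454861… ≈ 0.455 (to 3 d.p.).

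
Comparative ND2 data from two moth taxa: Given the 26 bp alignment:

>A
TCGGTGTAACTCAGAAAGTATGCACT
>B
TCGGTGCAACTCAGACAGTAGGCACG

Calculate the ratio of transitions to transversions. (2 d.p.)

0.33

Transitions are A↔G and C↔T; transversions are all other mismatches.
Transitions: 1. Transversions: 3.
R = 1/3 = 0.333333… ≈ 0.33 (to 2 d.p.).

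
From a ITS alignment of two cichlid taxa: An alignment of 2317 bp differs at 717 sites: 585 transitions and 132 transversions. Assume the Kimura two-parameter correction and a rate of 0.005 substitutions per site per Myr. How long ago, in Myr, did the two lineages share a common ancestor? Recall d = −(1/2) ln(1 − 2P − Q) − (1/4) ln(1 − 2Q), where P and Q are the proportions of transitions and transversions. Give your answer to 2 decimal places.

P = 585/2317 ≈ 0.252482 and Q = 132/2317 ≈ 0.05697.
Under the Kimura two-parameter model, d = −½ ln(1 − 2P − Q) − ¼ ln(1 − 2Q).
1 − 2P − Q = 0.438066, giving −½ ln(0.438066) = 0.412693.
1 − 2Q = 0.88606, giving −¼ ln(0.88606) = 0.030243.
d = 0.412693 + 0.030243 = 0.442936.
Under a molecular clock d = 2μt, so t = d/(2μ) = 0.442936 / (2 × 0.005) = 44.29 Myr.

44.29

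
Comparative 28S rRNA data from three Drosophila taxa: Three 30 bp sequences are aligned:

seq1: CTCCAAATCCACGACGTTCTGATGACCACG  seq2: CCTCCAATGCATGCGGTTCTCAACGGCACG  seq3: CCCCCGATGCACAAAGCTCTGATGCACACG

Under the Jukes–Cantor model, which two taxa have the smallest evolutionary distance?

seq1 and seq3

seq1–seq2: 12/30 differ, p = 0.400, d = 0.572.
seq1–seq3: 9/30 differ, p = 0.300, d = 0.383.
seq2–seq3: 12/30 differ, p = 0.400, d = 0.572.
The smallest distance is between seq1 and seq3.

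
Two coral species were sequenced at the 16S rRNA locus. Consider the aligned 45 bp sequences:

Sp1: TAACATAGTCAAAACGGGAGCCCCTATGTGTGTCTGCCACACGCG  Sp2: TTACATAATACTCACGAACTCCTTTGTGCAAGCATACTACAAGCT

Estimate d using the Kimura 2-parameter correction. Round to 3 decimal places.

0.829

Of 45 sites, 11 differences are transitions and 11 are transversions, so P = 11/45 ≈ 0.244444 and Q = 11/45 ≈ 0.244444.
Under the Kimura two-parameter model, d = −½ ln(1 − 2P − Q) − ¼ ln(1 − 2Q).
1 − 2P − Q = 0.266668, giving −½ ln(0.266668) = 0.660875.
1 − 2Q = 0.511112, giving −¼ ln(0.511112) = 0.167792.
d = 0.660875 + 0.167792 = 0.828667.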